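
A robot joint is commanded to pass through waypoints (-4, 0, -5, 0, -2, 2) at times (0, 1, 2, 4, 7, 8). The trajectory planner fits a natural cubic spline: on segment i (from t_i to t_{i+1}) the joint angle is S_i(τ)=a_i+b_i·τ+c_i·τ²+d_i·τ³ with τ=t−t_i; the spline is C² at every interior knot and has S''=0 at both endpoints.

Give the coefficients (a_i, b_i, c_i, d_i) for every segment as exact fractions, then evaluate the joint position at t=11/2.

  seg 0: a=-4 b=61063/9030 c=0 d=-24943/9030
  seg 1: a=0 b=-6883/4515 c=-24943/3010 d=8689/1806
  seg 2: a=-5 b=-4727/1290 c=9251/1505 d=-13837/9030
  seg 3: a=0 b=22891/9030 c=-4586/1505 d=17879/27090
  seg 4: a=-2 b=9353/4515 c=8707/3010 d=-8707/9030
S(11/2) = -3979/4816

Δ: Δ0=4, Δ1=-5, Δ2=5/2, Δ3=-2/3, Δ4=4
row 1: diag=4, rhs=-54; c'=1/4, d'=-27/2
row 2: denom=6−1·1/4=23/4; d'=(45−1·-27/2)/(23/4)=234/23
row 3: denom=10−2·8/23=214/23; d'=(-19−2·234/23)/(214/23)=-905/214
row 4: denom=8−3·69/214=1505/214; d'=(28−3·-905/214)/(1505/214)=8707/1505
back: M4=8707/1505
back: M3=-905/214−69/214·8707/1505=-9172/1505
back: M2=234/23−8/23·-9172/1505=18502/1505
back: M1=-27/2−1/4·18502/1505=-24943/1505
M: M0=0, M1=-24943/1505, M2=18502/1505, M3=-9172/1505, M4=8707/1505, M5=0
seg 0: a=-4, c=M0/2=0, d=(M1−M0)/(6·1)=-24943/9030, b=Δ0−h0·(2M0+M1)/6=61063/9030
seg 1: a=0, c=M1/2=-24943/3010, d=(M2−M1)/(6·1)=8689/1806, b=Δ1−h1·(2M1+M2)/6=-6883/4515
seg 2: a=-5, c=M2/2=9251/1505, d=(M3−M2)/(6·2)=-13837/9030, b=Δ2−h2·(2M2+M3)/6=-4727/1290
seg 3: a=0, c=M3/2=-4586/1505, d=(M4−M3)/(6·3)=17879/27090, b=Δ3−h3·(2M3+M4)/6=22891/9030
seg 4: a=-2, c=M4/2=8707/3010, d=(M5−M4)/(6·1)=-8707/9030, b=Δ4−h4·(2M4+M5)/6=9353/4515
t_q=11/2 → seg 3, τ=3/2; S=0+22891/9030·τ+-4586/1505·τ²+17879/27090·τ³=-3979/4816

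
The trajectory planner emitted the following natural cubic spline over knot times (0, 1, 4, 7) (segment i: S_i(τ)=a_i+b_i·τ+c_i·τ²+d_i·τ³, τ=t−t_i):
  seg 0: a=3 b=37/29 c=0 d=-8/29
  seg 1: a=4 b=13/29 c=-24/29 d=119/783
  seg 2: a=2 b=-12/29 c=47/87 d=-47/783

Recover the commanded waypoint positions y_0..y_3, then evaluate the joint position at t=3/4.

y_0 = S_0(0) = a_0 = 3
y_1 = S_1(0) = a_1 = 4
y_2 = S_2(0) = a_2 = 2
y_3 = S_2(3) = 4
t_q=3/4 is in segment 0 (τ=3/4); S_0(τ)=891/232

y_0=3 y_1=4 y_2=2 y_3=4
S(3/4) = 891/232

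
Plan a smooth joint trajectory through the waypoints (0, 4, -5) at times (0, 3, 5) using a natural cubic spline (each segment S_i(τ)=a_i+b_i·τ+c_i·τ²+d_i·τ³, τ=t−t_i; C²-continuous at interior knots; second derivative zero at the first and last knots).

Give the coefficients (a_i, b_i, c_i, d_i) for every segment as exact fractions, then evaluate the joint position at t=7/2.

  seg 0: a=0 b=37/12 c=0 d=-7/36
  seg 1: a=4 b=-13/6 c=-7/4 d=7/24
S(7/2) = 161/64

Δ: Δ0=4/3, Δ1=-9/2
row 1: diag=10, rhs=-35; c'=1/5, d'=-7/2
back: M1=-7/2
M: M0=0, M1=-7/2, M2=0
seg 0: a=0, c=M0/2=0, d=(M1−M0)/(6·3)=-7/36, b=Δ0−h0·(2M0+M1)/6=37/12
seg 1: a=4, c=M1/2=-7/4, d=(M2−M1)/(6·2)=7/24, b=Δ1−h1·(2M1+M2)/6=-13/6
t_q=7/2 → seg 1, τ=1/2; S=4+-13/6·τ+-7/4·τ²+7/24·τ³=161/64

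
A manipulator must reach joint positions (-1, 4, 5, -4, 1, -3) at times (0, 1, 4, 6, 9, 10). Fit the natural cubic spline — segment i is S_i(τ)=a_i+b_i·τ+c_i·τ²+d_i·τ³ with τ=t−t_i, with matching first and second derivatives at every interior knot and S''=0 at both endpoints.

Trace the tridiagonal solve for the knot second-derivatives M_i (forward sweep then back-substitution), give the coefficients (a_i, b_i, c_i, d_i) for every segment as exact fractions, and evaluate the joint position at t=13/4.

Δ: Δ0=5, Δ1=1/3, Δ2=-9/2, Δ3=5/3, Δ4=-4
row 1: diag=8, rhs=-28; c'=3/8, d'=-7/2
row 2: denom=10−3·3/8=71/8; d'=(-29−3·-7/2)/(71/8)=-148/71
row 3: denom=10−2·16/71=678/71; d'=(37−2·-148/71)/(678/71)=2923/678
row 4: denom=8−3·71/226=1595/226; d'=(-34−3·2923/678)/(1595/226)=-10607/1595
back: M4=-10607/1595
back: M3=2923/678−71/226·-10607/1595=30626/4785
back: M2=-148/71−16/71·30626/4785=-16876/4785
back: M1=-7/2−3/8·-16876/4785=-3473/1595
M: M0=0, M1=-3473/1595, M2=-16876/4785, M3=30626/4785, M4=-10607/1595, M5=0
seg 0: a=-1, c=M0/2=0, d=(M1−M0)/(6·1)=-3473/9570, b=Δ0−h0·(2M0+M1)/6=51323/9570
seg 1: a=4, c=M1/2=-3473/3190, d=(M2−M1)/(6·3)=-587/7830, b=Δ1−h1·(2M1+M2)/6=20452/4785
seg 2: a=5, c=M2/2=-8438/4785, d=(M3−M2)/(6·2)=91/110, b=Δ2−h2·(2M2+M3)/6=-40981/9570
seg 3: a=-4, c=M3/2=15313/4785, d=(M4−M3)/(6·3)=-5677/7830, b=Δ3−h3·(2M3+M4)/6=-13481/9570
seg 4: a=1, c=M4/2=-10607/3190, d=(M5−M4)/(6·1)=10607/9570, b=Δ4−h4·(2M4+M5)/6=-8533/4785
t_q=13/4 → seg 1, τ=9/4; S=4+20452/4785·τ+-3473/3190·τ²+-587/7830·τ³=1480441/204160

  seg 0: a=-1 b=51323/9570 c=0 d=-3473/9570
  seg 1: a=4 b=20452/4785 c=-3473/3190 d=-587/7830
  seg 2: a=5 b=-40981/9570 c=-8438/4785 d=91/110
  seg 3: a=-4 b=-13481/9570 c=15313/4785 d=-5677/7830
  seg 4: a=1 b=-8533/4785 c=-10607/3190 d=10607/9570
S(13/4) = 1480441/204160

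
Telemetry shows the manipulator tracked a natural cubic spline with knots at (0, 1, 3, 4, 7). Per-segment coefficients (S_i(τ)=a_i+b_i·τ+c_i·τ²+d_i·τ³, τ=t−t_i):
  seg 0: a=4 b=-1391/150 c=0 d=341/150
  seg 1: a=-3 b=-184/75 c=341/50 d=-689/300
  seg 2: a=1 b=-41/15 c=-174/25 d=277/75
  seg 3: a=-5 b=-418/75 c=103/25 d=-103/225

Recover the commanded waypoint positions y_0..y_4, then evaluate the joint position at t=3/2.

y_0 = S_0(0) = a_0 = 4
y_1 = S_1(0) = a_1 = -3
y_2 = S_2(0) = a_2 = 1
y_3 = S_3(0) = a_3 = -5
y_4 = S_3(3) = 3
t_q=3/2 is in segment 1 (τ=1/2); S_1(τ)=-2247/800

y_0=4 y_1=-3 y_2=1 y_3=-5 y_4=3
S(3/2) = -2247/800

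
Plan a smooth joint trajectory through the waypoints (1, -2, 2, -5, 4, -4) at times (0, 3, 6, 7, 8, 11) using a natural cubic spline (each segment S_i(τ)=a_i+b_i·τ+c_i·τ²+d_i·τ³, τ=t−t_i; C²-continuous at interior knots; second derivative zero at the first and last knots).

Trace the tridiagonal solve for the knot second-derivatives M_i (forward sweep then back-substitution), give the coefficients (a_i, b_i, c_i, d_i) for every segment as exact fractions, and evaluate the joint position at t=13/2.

  seg 0: a=1 b=-2621/867 c=0 d=1754/7803
  seg 1: a=-2 b=2641/867 c=1754/867 d=-2249/2601
  seg 2: a=2 b=-7076/867 c=-4993/867 d=2000/289
  seg 3: a=-5 b=938/867 c=13007/867 d=-6142/867
  seg 4: a=4 b=2842/289 c=-5419/867 d=5419/7803
S(13/2) = -9209/3468

Δ: Δ0=-1, Δ1=4/3, Δ2=-7, Δ3=9, Δ4=-8/3
row 1: diag=12, rhs=14; c'=1/4, d'=7/6
row 2: denom=8−3·1/4=29/4; d'=(-50−3·7/6)/(29/4)=-214/29
row 3: denom=4−1·4/29=112/29; d'=(96−1·-214/29)/(112/29)=1499/56
row 4: denom=8−1·29/112=867/112; d'=(-70−1·1499/56)/(867/112)=-10838/867
back: M4=-10838/867
back: M3=1499/56−29/112·-10838/867=26014/867
back: M2=-214/29−4/29·26014/867=-9986/867
back: M1=7/6−1/4·-9986/867=3508/867
M: M0=0, M1=3508/867, M2=-9986/867, M3=26014/867, M4=-10838/867, M5=0
seg 0: a=1, c=M0/2=0, d=(M1−M0)/(6·3)=1754/7803, b=Δ0−h0·(2M0+M1)/6=-2621/867
seg 1: a=-2, c=M1/2=1754/867, d=(M2−M1)/(6·3)=-2249/2601, b=Δ1−h1·(2M1+M2)/6=2641/867
seg 2: a=2, c=M2/2=-4993/867, d=(M3−M2)/(6·1)=2000/289, b=Δ2−h2·(2M2+M3)/6=-7076/867
seg 3: a=-5, c=M3/2=13007/867, d=(M4−M3)/(6·1)=-6142/867, b=Δ3−h3·(2M3+M4)/6=938/867
seg 4: a=4, c=M4/2=-5419/867, d=(M5−M4)/(6·3)=5419/7803, b=Δ4−h4·(2M4+M5)/6=2842/289
t_q=13/2 → seg 2, τ=1/2; S=2+-7076/867·τ+-4993/867·τ²+2000/289·τ³=-9209/3468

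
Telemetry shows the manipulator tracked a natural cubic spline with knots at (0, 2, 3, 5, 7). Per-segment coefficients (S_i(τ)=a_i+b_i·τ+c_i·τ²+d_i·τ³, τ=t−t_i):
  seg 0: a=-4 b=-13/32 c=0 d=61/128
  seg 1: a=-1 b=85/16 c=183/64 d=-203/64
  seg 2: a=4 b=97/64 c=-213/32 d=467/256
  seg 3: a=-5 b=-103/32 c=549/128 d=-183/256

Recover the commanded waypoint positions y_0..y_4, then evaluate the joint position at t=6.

y_0 = S_0(0) = a_0 = -4
y_1 = S_1(0) = a_1 = -1
y_2 = S_2(0) = a_2 = 4
y_3 = S_3(0) = a_3 = -5
y_4 = S_3(2) = 0
t_q=6 is in segment 3 (τ=1); S_3(τ)=-1189/256

y_0=-4 y_1=-1 y_2=4 y_3=-5 y_4=0
S(6) = -1189/256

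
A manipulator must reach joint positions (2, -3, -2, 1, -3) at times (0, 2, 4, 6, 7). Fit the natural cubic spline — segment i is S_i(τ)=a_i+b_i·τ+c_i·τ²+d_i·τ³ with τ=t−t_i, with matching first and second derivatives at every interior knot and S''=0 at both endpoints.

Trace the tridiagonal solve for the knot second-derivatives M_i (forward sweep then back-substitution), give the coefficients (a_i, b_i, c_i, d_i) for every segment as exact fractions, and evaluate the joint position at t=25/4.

Δ: Δ0=-5/2, Δ1=1/2, Δ2=3/2, Δ3=-4
row 1: diag=8, rhs=18; c'=1/4, d'=9/4
row 2: denom=8−2·1/4=15/2; d'=(6−2·9/4)/(15/2)=1/5
row 3: denom=6−2·4/15=82/15; d'=(-33−2·1/5)/(82/15)=-501/82
back: M3=-501/82
back: M2=1/5−4/15·-501/82=75/41
back: M1=9/4−1/4·75/41=147/82
M: M0=0, M1=147/82, M2=75/41, M3=-501/82, M4=0
seg 0: a=2, c=M0/2=0, d=(M1−M0)/(6·2)=49/328, b=Δ0−h0·(2M0+M1)/6=-127/41
seg 1: a=-3, c=M1/2=147/164, d=(M2−M1)/(6·2)=1/328, b=Δ1−h1·(2M1+M2)/6=-107/82
seg 2: a=-2, c=M2/2=75/82, d=(M3−M2)/(6·2)=-217/328, b=Δ2−h2·(2M2+M3)/6=95/41
seg 3: a=1, c=M3/2=-501/164, d=(M4−M3)/(6·1)=167/164, b=Δ3−h3·(2M3+M4)/6=-161/82
t_q=25/4 → seg 3, τ=1/4; S=1+-161/82·τ+-501/164·τ²+167/164·τ³=3507/10496

  seg 0: a=2 b=-127/41 c=0 d=49/328
  seg 1: a=-3 b=-107/82 c=147/164 d=1/328
  seg 2: a=-2 b=95/41 c=75/82 d=-217/328
  seg 3: a=1 b=-161/82 c=-501/164 d=167/164
S(25/4) = 3507/10496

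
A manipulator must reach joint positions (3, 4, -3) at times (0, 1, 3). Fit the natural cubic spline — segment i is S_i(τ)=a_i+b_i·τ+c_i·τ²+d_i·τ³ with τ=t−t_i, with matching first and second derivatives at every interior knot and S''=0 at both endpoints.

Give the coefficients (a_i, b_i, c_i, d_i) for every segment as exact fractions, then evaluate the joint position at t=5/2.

  seg 0: a=3 b=7/4 c=0 d=-3/4
  seg 1: a=4 b=-1/2 c=-9/4 d=3/8
S(5/2) = -35/64

Δ: Δ0=1, Δ1=-7/2
row 1: diag=6, rhs=-27; c'=1/3, d'=-9/2
back: M1=-9/2
M: M0=0, M1=-9/2, M2=0
seg 0: a=3, c=M0/2=0, d=(M1−M0)/(6·1)=-3/4, b=Δ0−h0·(2M0+M1)/6=7/4
seg 1: a=4, c=M1/2=-9/4, d=(M2−M1)/(6·2)=3/8, b=Δ1−h1·(2M1+M2)/6=-1/2
t_q=5/2 → seg 1, τ=3/2; S=4+-1/2·τ+-9/4·τ²+3/8·τ³=-35/64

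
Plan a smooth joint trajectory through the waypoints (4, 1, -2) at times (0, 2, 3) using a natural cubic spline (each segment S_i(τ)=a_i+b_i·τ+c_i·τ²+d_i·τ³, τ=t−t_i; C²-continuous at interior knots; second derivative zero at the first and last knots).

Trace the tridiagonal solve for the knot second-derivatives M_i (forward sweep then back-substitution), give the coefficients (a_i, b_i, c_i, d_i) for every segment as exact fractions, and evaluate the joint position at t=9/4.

Δ: Δ0=-3/2, Δ1=-3
row 1: diag=6, rhs=-9; c'=1/6, d'=-3/2
back: M1=-3/2
M: M0=0, M1=-3/2, M2=0
seg 0: a=4, c=M0/2=0, d=(M1−M0)/(6·2)=-1/8, b=Δ0−h0·(2M0+M1)/6=-1
seg 1: a=1, c=M1/2=-3/4, d=(M2−M1)/(6·1)=1/4, b=Δ1−h1·(2M1+M2)/6=-5/2
t_q=9/4 → seg 1, τ=1/4; S=1+-5/2·τ+-3/4·τ²+1/4·τ³=85/256

  seg 0: a=4 b=-1 c=0 d=-1/8
  seg 1: a=1 b=-5/2 c=-3/4 d=1/4
S(9/4) = 85/256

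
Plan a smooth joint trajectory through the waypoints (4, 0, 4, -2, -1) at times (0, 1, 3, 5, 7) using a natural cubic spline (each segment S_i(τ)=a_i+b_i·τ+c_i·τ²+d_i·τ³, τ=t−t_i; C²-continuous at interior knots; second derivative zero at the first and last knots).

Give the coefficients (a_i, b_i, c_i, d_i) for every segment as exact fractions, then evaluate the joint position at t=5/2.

  seg 0: a=4 b=-883/164 c=0 d=227/164
  seg 1: a=0 b=-101/82 c=681/164 d=-52/41
  seg 2: a=4 b=13/82 c=-567/164 d=77/82
  seg 3: a=-2 b=-197/82 c=357/164 d=-119/328
S(5/2) = 2109/656

Δ: Δ0=-4, Δ1=2, Δ2=-3, Δ3=1/2
row 1: diag=6, rhs=36; c'=1/3, d'=6
row 2: denom=8−2·1/3=22/3; d'=(-30−2·6)/(22/3)=-63/11
row 3: denom=8−2·3/11=82/11; d'=(21−2·-63/11)/(82/11)=357/82
back: M3=357/82
back: M2=-63/11−3/11·357/82=-567/82
back: M1=6−1/3·-567/82=681/82
M: M0=0, M1=681/82, M2=-567/82, M3=357/82, M4=0
seg 0: a=4, c=M0/2=0, d=(M1−M0)/(6·1)=227/164, b=Δ0−h0·(2M0+M1)/6=-883/164
seg 1: a=0, c=M1/2=681/164, d=(M2−M1)/(6·2)=-52/41, b=Δ1−h1·(2M1+M2)/6=-101/82
seg 2: a=4, c=M2/2=-567/164, d=(M3−M2)/(6·2)=77/82, b=Δ2−h2·(2M2+M3)/6=13/82
seg 3: a=-2, c=M3/2=357/164, d=(M4−M3)/(6·2)=-119/328, b=Δ3−h3·(2M3+M4)/6=-197/82
t_q=5/2 → seg 1, τ=3/2; S=0+-101/82·τ+681/164·τ²+-52/41·τ³=2109/656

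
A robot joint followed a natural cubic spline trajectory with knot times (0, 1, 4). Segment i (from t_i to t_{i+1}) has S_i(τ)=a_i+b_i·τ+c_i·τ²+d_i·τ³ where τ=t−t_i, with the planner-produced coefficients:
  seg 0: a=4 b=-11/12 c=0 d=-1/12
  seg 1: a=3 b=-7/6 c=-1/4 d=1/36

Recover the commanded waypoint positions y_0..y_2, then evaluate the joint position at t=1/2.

y_0=4 y_1=3 y_2=-2
S(1/2) = 113/32

y_0 = S_0(0) = a_0 = 4
y_1 = S_1(0) = a_1 = 3
y_2 = S_1(3) = -2
t_q=1/2 is in segment 0 (τ=1/2); S_0(τ)=113/32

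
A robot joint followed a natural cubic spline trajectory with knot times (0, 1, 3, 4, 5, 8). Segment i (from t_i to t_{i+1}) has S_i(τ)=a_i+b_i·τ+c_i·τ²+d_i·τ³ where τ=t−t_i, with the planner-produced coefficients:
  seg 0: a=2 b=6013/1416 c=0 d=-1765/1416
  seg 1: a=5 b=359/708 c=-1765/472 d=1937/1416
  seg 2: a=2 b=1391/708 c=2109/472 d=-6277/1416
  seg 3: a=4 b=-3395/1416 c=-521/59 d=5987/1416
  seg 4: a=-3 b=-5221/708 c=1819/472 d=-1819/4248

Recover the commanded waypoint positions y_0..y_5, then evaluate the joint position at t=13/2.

y_0 = S_0(0) = a_0 = 2
y_1 = S_1(0) = a_1 = 5
y_2 = S_2(0) = a_2 = 2
y_3 = S_3(0) = a_3 = 4
y_4 = S_4(0) = a_4 = -3
y_5 = S_4(3) = -2
t_q=13/2 is in segment 4 (τ=3/2); S_4(τ)=-25811/3776

y_0=2 y_1=5 y_2=2 y_3=4 y_4=-3 y_5=-2
S(13/2) = -25811/3776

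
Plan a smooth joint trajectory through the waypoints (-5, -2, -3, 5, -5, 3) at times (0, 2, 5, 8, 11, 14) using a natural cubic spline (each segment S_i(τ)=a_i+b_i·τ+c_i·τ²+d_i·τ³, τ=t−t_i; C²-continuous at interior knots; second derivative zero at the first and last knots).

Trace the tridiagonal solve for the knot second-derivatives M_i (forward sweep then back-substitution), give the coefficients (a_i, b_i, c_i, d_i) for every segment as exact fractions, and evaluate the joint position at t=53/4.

Δ: Δ0=3/2, Δ1=-1/3, Δ2=8/3, Δ3=-10/3, Δ4=8/3
row 1: diag=10, rhs=-11; c'=3/10, d'=-11/10
row 2: denom=12−3·3/10=111/10; d'=(18−3·-11/10)/(111/10)=71/37
row 3: denom=12−3·10/37=414/37; d'=(-36−3·71/37)/(414/37)=-515/138
row 4: denom=12−3·37/138=515/46; d'=(36−3·-515/138)/(515/46)=2171/515
back: M4=2171/515
back: M3=-515/138−37/138·2171/515=-2504/515
back: M2=71/37−10/37·-2504/515=333/103
back: M1=-11/10−3/10·333/103=-1066/515
M: M0=0, M1=-1066/515, M2=333/103, M3=-2504/515, M4=2171/515, M5=0
seg 0: a=-5, c=M0/2=0, d=(M1−M0)/(6·2)=-533/3090, b=Δ0−h0·(2M0+M1)/6=6767/3090
seg 1: a=-2, c=M1/2=-533/515, d=(M2−M1)/(6·3)=2731/9270, b=Δ1−h1·(2M1+M2)/6=371/3090
seg 2: a=-3, c=M2/2=333/206, d=(M3−M2)/(6·3)=-4169/9270, b=Δ2−h2·(2M2+M3)/6=2881/1545
seg 3: a=5, c=M3/2=-1252/515, d=(M4−M3)/(6·3)=935/1854, b=Δ3−h3·(2M3+M4)/6=-1789/3090
seg 4: a=-5, c=M4/2=2171/1030, d=(M5−M4)/(6·3)=-2171/9270, b=Δ4−h4·(2M4+M5)/6=-2393/1545
t_q=53/4 → seg 4, τ=9/4; S=-5+-2393/1545·τ+2171/1030·τ²+-2171/9270·τ³=-6355/13184

  seg 0: a=-5 b=6767/3090 c=0 d=-533/3090
  seg 1: a=-2 b=371/3090 c=-533/515 d=2731/9270
  seg 2: a=-3 b=2881/1545 c=333/206 d=-4169/9270
  seg 3: a=5 b=-1789/3090 c=-1252/515 d=935/1854
  seg 4: a=-5 b=-2393/1545 c=2171/1030 d=-2171/9270
S(53/4) = -6355/13184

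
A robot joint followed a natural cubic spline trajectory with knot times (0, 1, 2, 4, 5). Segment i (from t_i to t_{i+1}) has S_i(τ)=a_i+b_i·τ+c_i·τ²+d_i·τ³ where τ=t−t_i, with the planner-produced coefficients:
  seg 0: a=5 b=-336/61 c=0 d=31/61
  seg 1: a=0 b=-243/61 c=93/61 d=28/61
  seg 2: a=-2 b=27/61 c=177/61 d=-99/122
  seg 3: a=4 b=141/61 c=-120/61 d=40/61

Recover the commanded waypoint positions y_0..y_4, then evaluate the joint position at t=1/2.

y_0 = S_0(0) = a_0 = 5
y_1 = S_1(0) = a_1 = 0
y_2 = S_2(0) = a_2 = -2
y_3 = S_3(0) = a_3 = 4
y_4 = S_3(1) = 5
t_q=1/2 is in segment 0 (τ=1/2); S_0(τ)=1127/488

y_0=5 y_1=0 y_2=-2 y_3=4 y_4=5
S(1/2) = 1127/488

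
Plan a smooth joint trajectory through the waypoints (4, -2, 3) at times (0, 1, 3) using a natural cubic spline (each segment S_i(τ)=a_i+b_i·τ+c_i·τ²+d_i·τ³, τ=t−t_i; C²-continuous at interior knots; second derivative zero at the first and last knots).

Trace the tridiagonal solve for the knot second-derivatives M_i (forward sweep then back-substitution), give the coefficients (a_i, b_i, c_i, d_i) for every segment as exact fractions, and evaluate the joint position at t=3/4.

Δ: Δ0=-6, Δ1=5/2
row 1: diag=6, rhs=51; c'=1/3, d'=17/2
back: M1=17/2
M: M0=0, M1=17/2, M2=0
seg 0: a=4, c=M0/2=0, d=(M1−M0)/(6·1)=17/12, b=Δ0−h0·(2M0+M1)/6=-89/12
seg 1: a=-2, c=M1/2=17/4, d=(M2−M1)/(6·2)=-17/24, b=Δ1−h1·(2M1+M2)/6=-19/6
t_q=3/4 → seg 0, τ=3/4; S=4+-89/12·τ+0·τ²+17/12·τ³=-247/256

  seg 0: a=4 b=-89/12 c=0 d=17/12
  seg 1: a=-2 b=-19/6 c=17/4 d=-17/24
S(3/4) = -247/256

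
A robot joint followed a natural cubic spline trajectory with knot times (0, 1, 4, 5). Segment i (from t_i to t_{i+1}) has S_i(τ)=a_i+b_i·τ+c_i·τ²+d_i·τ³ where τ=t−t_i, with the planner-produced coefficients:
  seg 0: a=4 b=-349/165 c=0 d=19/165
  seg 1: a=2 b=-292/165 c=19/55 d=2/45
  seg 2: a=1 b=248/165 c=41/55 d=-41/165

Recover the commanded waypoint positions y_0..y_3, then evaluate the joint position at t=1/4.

y_0=4 y_1=2 y_2=1 y_3=3
S(1/4) = 2445/704

y_0 = S_0(0) = a_0 = 4
y_1 = S_1(0) = a_1 = 2
y_2 = S_2(0) = a_2 = 1
y_3 = S_2(1) = 3
t_q=1/4 is in segment 0 (τ=1/4); S_0(τ)=2445/704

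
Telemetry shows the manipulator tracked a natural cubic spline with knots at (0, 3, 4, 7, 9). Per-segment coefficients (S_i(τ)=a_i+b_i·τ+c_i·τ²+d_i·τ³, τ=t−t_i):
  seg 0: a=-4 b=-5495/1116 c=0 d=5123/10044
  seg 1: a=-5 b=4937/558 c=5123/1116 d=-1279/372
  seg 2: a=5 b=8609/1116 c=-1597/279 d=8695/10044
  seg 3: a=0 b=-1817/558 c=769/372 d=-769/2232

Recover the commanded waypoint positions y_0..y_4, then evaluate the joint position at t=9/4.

y_0=-4 y_1=-5 y_2=5 y_3=0 y_4=-1
S(9/4) = -73557/7936

y_0 = S_0(0) = a_0 = -4
y_1 = S_1(0) = a_1 = -5
y_2 = S_2(0) = a_2 = 5
y_3 = S_3(0) = a_3 = 0
y_4 = S_3(2) = -1
t_q=9/4 is in segment 0 (τ=9/4); S_0(τ)=-73557/7936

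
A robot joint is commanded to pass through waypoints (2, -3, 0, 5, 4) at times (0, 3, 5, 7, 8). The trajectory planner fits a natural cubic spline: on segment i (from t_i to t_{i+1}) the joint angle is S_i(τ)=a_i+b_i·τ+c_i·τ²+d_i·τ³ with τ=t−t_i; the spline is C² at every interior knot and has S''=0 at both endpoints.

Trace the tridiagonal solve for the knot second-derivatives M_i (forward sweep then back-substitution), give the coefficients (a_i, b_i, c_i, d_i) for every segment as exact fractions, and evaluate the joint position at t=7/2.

Δ: Δ0=-5/3, Δ1=3/2, Δ2=5/2, Δ3=-1
row 1: diag=10, rhs=19; c'=1/5, d'=19/10
row 2: denom=8−2·1/5=38/5; d'=(6−2·19/10)/(38/5)=11/38
row 3: denom=6−2·5/19=104/19; d'=(-21−2·11/38)/(104/19)=-205/52
back: M3=-205/52
back: M2=11/38−5/19·-205/52=69/52
back: M1=19/10−1/5·69/52=85/52
M: M0=0, M1=85/52, M2=69/52, M3=-205/52, M4=0
seg 0: a=2, c=M0/2=0, d=(M1−M0)/(6·3)=85/936, b=Δ0−h0·(2M0+M1)/6=-775/312
seg 1: a=-3, c=M1/2=85/104, d=(M2−M1)/(6·2)=-1/39, b=Δ1−h1·(2M1+M2)/6=-5/156
seg 2: a=0, c=M2/2=69/104, d=(M3−M2)/(6·2)=-137/312, b=Δ2−h2·(2M2+M3)/6=457/156
seg 3: a=5, c=M3/2=-205/104, d=(M4−M3)/(6·1)=205/312, b=Δ3−h3·(2M3+M4)/6=49/156
t_q=7/2 → seg 1, τ=1/2; S=-3+-5/156·τ+85/104·τ²+-1/39·τ³=-1171/416

  seg 0: a=2 b=-775/312 c=0 d=85/936
  seg 1: a=-3 b=-5/156 c=85/104 d=-1/39
  seg 2: a=0 b=457/156 c=69/104 d=-137/312
  seg 3: a=5 b=49/156 c=-205/104 d=205/312
S(7/2) = -1171/416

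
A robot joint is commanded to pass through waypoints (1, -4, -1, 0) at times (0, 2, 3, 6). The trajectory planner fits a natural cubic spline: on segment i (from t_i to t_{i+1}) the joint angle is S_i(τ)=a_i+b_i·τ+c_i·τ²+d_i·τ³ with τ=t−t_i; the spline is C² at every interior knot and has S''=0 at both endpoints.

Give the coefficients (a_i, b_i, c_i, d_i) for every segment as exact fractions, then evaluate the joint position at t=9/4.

Δ: Δ0=-5/2, Δ1=3, Δ2=1/3
row 1: diag=6, rhs=33; c'=1/6, d'=11/2
row 2: denom=8−1·1/6=47/6; d'=(-16−1·11/2)/(47/6)=-129/47
back: M2=-129/47
back: M1=11/2−1/6·-129/47=280/47
M: M0=0, M1=280/47, M2=-129/47, M3=0
seg 0: a=1, c=M0/2=0, d=(M1−M0)/(6·2)=70/141, b=Δ0−h0·(2M0+M1)/6=-1265/282
seg 1: a=-4, c=M1/2=140/47, d=(M2−M1)/(6·1)=-409/282, b=Δ1−h1·(2M1+M2)/6=415/282
seg 2: a=-1, c=M2/2=-129/94, d=(M3−M2)/(6·3)=43/282, b=Δ2−h2·(2M2+M3)/6=434/141
t_q=9/4 → seg 1, τ=1/4; S=-4+415/282·τ+140/47·τ²+-409/282·τ³=-20867/6016

  seg 0: a=1 b=-1265/282 c=0 d=70/141
  seg 1: a=-4 b=415/282 c=140/47 d=-409/282
  seg 2: a=-1 b=434/141 c=-129/94 d=43/282
S(9/4) = -20867/6016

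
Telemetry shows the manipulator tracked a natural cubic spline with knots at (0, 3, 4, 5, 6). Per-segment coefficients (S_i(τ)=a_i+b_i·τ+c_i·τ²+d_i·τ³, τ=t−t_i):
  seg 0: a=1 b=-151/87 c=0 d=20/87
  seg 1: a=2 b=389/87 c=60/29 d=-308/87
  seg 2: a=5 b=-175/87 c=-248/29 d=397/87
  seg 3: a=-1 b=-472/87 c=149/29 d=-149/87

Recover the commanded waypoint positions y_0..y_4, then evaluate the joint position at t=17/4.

y_0=1 y_1=2 y_2=5 y_3=-1 y_4=-3
S(17/4) = 7487/1856

y_0 = S_0(0) = a_0 = 1
y_1 = S_1(0) = a_1 = 2
y_2 = S_2(0) = a_2 = 5
y_3 = S_3(0) = a_3 = -1
y_4 = S_3(1) = -3
t_q=17/4 is in segment 2 (τ=1/4); S_2(τ)=7487/1856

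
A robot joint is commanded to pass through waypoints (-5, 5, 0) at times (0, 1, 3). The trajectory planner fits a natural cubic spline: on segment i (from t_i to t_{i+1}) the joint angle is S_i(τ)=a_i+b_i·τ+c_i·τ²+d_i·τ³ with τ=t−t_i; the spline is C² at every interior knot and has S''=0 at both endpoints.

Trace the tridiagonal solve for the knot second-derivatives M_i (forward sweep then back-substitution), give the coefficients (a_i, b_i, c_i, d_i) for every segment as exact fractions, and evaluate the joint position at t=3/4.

  seg 0: a=-5 b=145/12 c=0 d=-25/12
  seg 1: a=5 b=35/6 c=-25/4 d=25/24
S(3/4) = 815/256

Δ: Δ0=10, Δ1=-5/2
row 1: diag=6, rhs=-75; c'=1/3, d'=-25/2
back: M1=-25/2
M: M0=0, M1=-25/2, M2=0
seg 0: a=-5, c=M0/2=0, d=(M1−M0)/(6·1)=-25/12, b=Δ0−h0·(2M0+M1)/6=145/12
seg 1: a=5, c=M1/2=-25/4, d=(M2−M1)/(6·2)=25/24, b=Δ1−h1·(2M1+M2)/6=35/6
t_q=3/4 → seg 0, τ=3/4; S=-5+145/12·τ+0·τ²+-25/12·τ³=815/256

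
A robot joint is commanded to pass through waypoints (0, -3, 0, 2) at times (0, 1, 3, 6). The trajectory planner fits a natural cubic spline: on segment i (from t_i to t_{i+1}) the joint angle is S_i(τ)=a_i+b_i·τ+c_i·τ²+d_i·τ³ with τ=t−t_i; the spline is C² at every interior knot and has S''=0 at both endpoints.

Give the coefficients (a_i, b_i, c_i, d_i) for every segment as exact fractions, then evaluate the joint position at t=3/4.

  seg 0: a=0 b=-23/6 c=0 d=5/6
  seg 1: a=-3 b=-4/3 c=5/2 d=-13/24
  seg 2: a=0 b=13/6 c=-3/4 d=1/12
S(3/4) = -323/128

Δ: Δ0=-3, Δ1=3/2, Δ2=2/3
row 1: diag=6, rhs=27; c'=1/3, d'=9/2
row 2: denom=10−2·1/3=28/3; d'=(-5−2·9/2)/(28/3)=-3/2
back: M2=-3/2
back: M1=9/2−1/3·-3/2=5
M: M0=0, M1=5, M2=-3/2, M3=0
seg 0: a=0, c=M0/2=0, d=(M1−M0)/(6·1)=5/6, b=Δ0−h0·(2M0+M1)/6=-23/6
seg 1: a=-3, c=M1/2=5/2, d=(M2−M1)/(6·2)=-13/24, b=Δ1−h1·(2M1+M2)/6=-4/3
seg 2: a=0, c=M2/2=-3/4, d=(M3−M2)/(6·3)=1/12, b=Δ2−h2·(2M2+M3)/6=13/6
t_q=3/4 → seg 0, τ=3/4; S=0+-23/6·τ+0·τ²+5/6·τ³=-323/128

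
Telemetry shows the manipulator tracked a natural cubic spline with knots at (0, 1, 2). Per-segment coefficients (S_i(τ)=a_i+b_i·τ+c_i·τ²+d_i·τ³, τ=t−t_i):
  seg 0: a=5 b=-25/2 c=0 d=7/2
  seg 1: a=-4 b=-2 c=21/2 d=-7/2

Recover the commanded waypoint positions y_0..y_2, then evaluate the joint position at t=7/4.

y_0=5 y_1=-4 y_2=1
S(7/4) = -137/128

y_0 = S_0(0) = a_0 = 5
y_1 = S_1(0) = a_1 = -4
y_2 = S_1(1) = 1
t_q=7/4 is in segment 1 (τ=3/4); S_1(τ)=-137/128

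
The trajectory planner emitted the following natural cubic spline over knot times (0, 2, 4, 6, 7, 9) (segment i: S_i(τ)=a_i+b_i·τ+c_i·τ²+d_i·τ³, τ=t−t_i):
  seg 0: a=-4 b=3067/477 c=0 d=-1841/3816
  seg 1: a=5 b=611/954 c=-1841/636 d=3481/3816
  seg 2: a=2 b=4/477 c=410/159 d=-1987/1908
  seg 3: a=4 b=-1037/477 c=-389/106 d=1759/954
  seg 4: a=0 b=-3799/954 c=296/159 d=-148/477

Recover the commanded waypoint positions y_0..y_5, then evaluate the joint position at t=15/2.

y_0=-4 y_1=5 y_2=2 y_3=4 y_4=0 y_5=-3
S(15/2) = -995/636

y_0 = S_0(0) = a_0 = -4
y_1 = S_1(0) = a_1 = 5
y_2 = S_2(0) = a_2 = 2
y_3 = S_3(0) = a_3 = 4
y_4 = S_4(0) = a_4 = 0
y_5 = S_4(2) = -3
t_q=15/2 is in segment 4 (τ=1/2); S_4(τ)=-995/636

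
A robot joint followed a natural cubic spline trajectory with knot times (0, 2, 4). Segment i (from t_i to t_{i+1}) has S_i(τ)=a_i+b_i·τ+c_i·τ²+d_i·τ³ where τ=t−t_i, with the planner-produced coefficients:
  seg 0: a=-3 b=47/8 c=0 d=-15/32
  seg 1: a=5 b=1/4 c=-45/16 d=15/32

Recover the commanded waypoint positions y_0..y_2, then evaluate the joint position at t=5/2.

y_0=-3 y_1=5 y_2=-2
S(5/2) = 1147/256

y_0 = S_0(0) = a_0 = -3
y_1 = S_1(0) = a_1 = 5
y_2 = S_1(2) = -2
t_q=5/2 is in segment 1 (τ=1/2); S_1(τ)=1147/256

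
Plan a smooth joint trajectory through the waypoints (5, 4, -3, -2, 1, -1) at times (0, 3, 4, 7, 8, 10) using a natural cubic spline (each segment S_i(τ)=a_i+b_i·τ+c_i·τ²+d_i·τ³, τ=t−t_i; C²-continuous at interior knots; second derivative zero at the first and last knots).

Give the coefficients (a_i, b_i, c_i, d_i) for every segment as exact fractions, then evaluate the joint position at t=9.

  seg 0: a=5 b=6451/2529 c=0 d=-7294/22761
  seg 1: a=4 b=-15431/2529 c=-7294/2529 d=558/281
  seg 2: a=-3 b=-14953/2529 c=7772/2529 d=-7520/22761
  seg 3: a=-2 b=9119/2529 c=28/281 d=-1784/2529
  seg 4: a=1 b=4271/2529 c=-1700/843 d=850/2529
S(9) = 850/843

Δ: Δ0=-1/3, Δ1=-7, Δ2=1/3, Δ3=3, Δ4=-1
row 1: diag=8, rhs=-40; c'=1/8, d'=-5
row 2: denom=8−1·1/8=63/8; d'=(44−1·-5)/(63/8)=56/9
row 3: denom=8−3·8/21=48/7; d'=(16−3·56/9)/(48/7)=-7/18
row 4: denom=6−1·7/48=281/48; d'=(-24−1·-7/18)/(281/48)=-3400/843
back: M4=-3400/843
back: M3=-7/18−7/48·-3400/843=56/281
back: M2=56/9−8/21·56/281=15544/2529
back: M1=-5−1/8·15544/2529=-14588/2529
M: M0=0, M1=-14588/2529, M2=15544/2529, M3=56/281, M4=-3400/843, M5=0
seg 0: a=5, c=M0/2=0, d=(M1−M0)/(6·3)=-7294/22761, b=Δ0−h0·(2M0+M1)/6=6451/2529
seg 1: a=4, c=M1/2=-7294/2529, d=(M2−M1)/(6·1)=558/281, b=Δ1−h1·(2M1+M2)/6=-15431/2529
seg 2: a=-3, c=M2/2=7772/2529, d=(M3−M2)/(6·3)=-7520/22761, b=Δ2−h2·(2M2+M3)/6=-14953/2529
seg 3: a=-2, c=M3/2=28/281, d=(M4−M3)/(6·1)=-1784/2529, b=Δ3−h3·(2M3+M4)/6=9119/2529
seg 4: a=1, c=M4/2=-1700/843, d=(M5−M4)/(6·2)=850/2529, b=Δ4−h4·(2M4+M5)/6=4271/2529
t_q=9 → seg 4, τ=1; S=1+4271/2529·τ+-1700/843·τ²+850/2529·τ³=850/843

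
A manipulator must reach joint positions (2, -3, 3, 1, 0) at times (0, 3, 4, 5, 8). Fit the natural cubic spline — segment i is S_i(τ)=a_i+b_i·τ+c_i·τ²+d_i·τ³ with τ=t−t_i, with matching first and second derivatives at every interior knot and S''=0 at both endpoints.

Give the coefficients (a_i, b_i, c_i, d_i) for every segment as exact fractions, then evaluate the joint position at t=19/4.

Δ: Δ0=-5/3, Δ1=6, Δ2=-2, Δ3=-1/3
row 1: diag=8, rhs=46; c'=1/8, d'=23/4
row 2: denom=4−1·1/8=31/8; d'=(-48−1·23/4)/(31/8)=-430/31
row 3: denom=8−1·8/31=240/31; d'=(10−1·-430/31)/(240/31)=37/12
back: M3=37/12
back: M2=-430/31−8/31·37/12=-44/3
back: M1=23/4−1/8·-44/3=91/12
M: M0=0, M1=91/12, M2=-44/3, M3=37/12, M4=0
seg 0: a=2, c=M0/2=0, d=(M1−M0)/(6·3)=91/216, b=Δ0−h0·(2M0+M1)/6=-131/24
seg 1: a=-3, c=M1/2=91/24, d=(M2−M1)/(6·1)=-89/24, b=Δ1−h1·(2M1+M2)/6=71/12
seg 2: a=3, c=M2/2=-22/3, d=(M3−M2)/(6·1)=71/24, b=Δ2−h2·(2M2+M3)/6=19/8
seg 3: a=1, c=M3/2=37/24, d=(M4−M3)/(6·3)=-37/216, b=Δ3−h3·(2M3+M4)/6=-41/12
t_q=19/4 → seg 2, τ=3/4; S=3+19/8·τ+-22/3·τ²+71/24·τ³=975/512

  seg 0: a=2 b=-131/24 c=0 d=91/216
  seg 1: a=-3 b=71/12 c=91/24 d=-89/24
  seg 2: a=3 b=19/8 c=-22/3 d=71/24
  seg 3: a=1 b=-41/12 c=37/24 d=-37/216
S(19/4) = 975/512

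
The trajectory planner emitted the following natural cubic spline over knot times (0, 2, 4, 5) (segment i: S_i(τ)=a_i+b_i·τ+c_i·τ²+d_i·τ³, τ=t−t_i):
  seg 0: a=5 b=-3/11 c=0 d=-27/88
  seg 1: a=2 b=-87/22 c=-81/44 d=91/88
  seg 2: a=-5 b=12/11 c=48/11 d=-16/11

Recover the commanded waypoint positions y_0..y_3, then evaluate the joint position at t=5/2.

y_0=5 y_1=2 y_2=-5 y_3=-1
S(5/2) = -217/704

y_0 = S_0(0) = a_0 = 5
y_1 = S_1(0) = a_1 = 2
y_2 = S_2(0) = a_2 = -5
y_3 = S_2(1) = -1
t_q=5/2 is in segment 1 (τ=1/2); S_1(τ)=-217/704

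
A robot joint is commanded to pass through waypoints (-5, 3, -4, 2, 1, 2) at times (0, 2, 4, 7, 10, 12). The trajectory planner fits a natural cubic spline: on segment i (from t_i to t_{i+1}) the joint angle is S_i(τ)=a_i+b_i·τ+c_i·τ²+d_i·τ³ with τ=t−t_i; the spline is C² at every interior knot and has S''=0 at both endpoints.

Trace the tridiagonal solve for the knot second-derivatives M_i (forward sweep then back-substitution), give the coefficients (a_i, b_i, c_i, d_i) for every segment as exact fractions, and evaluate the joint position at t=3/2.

Δ: Δ0=4, Δ1=-7/2, Δ2=2, Δ3=-1/3, Δ4=1/2
row 1: diag=8, rhs=-45; c'=1/4, d'=-45/8
row 2: denom=10−2·1/4=19/2; d'=(33−2·-45/8)/(19/2)=177/38
row 3: denom=12−3·6/19=210/19; d'=(-14−3·177/38)/(210/19)=-1063/420
row 4: denom=10−3·19/70=643/70; d'=(5−3·-1063/420)/(643/70)=1763/1286
back: M4=1763/1286
back: M3=-1063/420−19/70·1763/1286=-5600/1929
back: M2=177/38−6/19·-5600/1929=7169/1286
back: M1=-45/8−1/4·7169/1286=-4513/643
M: M0=0, M1=-4513/643, M2=7169/1286, M3=-5600/1929, M4=1763/1286, M5=0
seg 0: a=-5, c=M0/2=0, d=(M1−M0)/(6·2)=-4513/7716, b=Δ0−h0·(2M0+M1)/6=12229/1929
seg 1: a=3, c=M1/2=-4513/1286, d=(M2−M1)/(6·2)=16195/15432, b=Δ1−h1·(2M1+M2)/6=-1310/1929
seg 2: a=-4, c=M2/2=7169/2572, d=(M3−M2)/(6·3)=-32707/69444, b=Δ2−h2·(2M2+M3)/6=-8191/3858
seg 3: a=2, c=M3/2=-2800/1929, d=(M4−M3)/(6·3)=16489/69444, b=Δ3−h3·(2M3+M4)/6=14539/7716
seg 4: a=1, c=M4/2=1763/2572, d=(M5−M4)/(6·2)=-1763/15432, b=Δ4−h4·(2M4+M5)/6=-1597/3858
t_q=3/2 → seg 0, τ=3/2; S=-5+12229/1929·τ+0·τ²+-4513/7716·τ³=52167/20576

  seg 0: a=-5 b=12229/1929 c=0 d=-4513/7716
  seg 1: a=3 b=-1310/1929 c=-4513/1286 d=16195/15432
  seg 2: a=-4 b=-8191/3858 c=7169/2572 d=-32707/69444
  seg 3: a=2 b=14539/7716 c=-2800/1929 d=16489/69444
  seg 4: a=1 b=-1597/3858 c=1763/2572 d=-1763/15432
S(3/2) = 52167/20576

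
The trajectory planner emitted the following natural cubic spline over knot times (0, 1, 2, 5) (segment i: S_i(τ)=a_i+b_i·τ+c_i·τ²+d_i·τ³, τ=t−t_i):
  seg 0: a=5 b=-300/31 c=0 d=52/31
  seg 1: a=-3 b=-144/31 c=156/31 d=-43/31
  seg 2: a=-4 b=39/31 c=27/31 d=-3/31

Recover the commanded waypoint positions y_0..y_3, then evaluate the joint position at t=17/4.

y_0=5 y_1=-3 y_2=-4 y_3=5
S(17/4) = 4241/1984

y_0 = S_0(0) = a_0 = 5
y_1 = S_1(0) = a_1 = -3
y_2 = S_2(0) = a_2 = -4
y_3 = S_2(3) = 5
t_q=17/4 is in segment 2 (τ=9/4); S_2(τ)=4241/1984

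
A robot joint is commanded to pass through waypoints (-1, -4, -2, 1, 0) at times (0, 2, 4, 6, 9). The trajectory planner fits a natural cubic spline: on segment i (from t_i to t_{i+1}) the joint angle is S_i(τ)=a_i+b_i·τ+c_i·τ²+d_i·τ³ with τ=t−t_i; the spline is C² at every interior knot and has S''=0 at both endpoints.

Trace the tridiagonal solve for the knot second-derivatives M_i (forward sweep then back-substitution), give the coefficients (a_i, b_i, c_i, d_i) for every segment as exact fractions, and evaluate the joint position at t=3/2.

Δ: Δ0=-3/2, Δ1=1, Δ2=3/2, Δ3=-1/3
row 1: diag=8, rhs=15; c'=1/4, d'=15/8
row 2: denom=8−2·1/4=15/2; d'=(3−2·15/8)/(15/2)=-1/10
row 3: denom=10−2·4/15=142/15; d'=(-11−2·-1/10)/(142/15)=-81/71
back: M3=-81/71
back: M2=-1/10−4/15·-81/71=29/142
back: M1=15/8−1/4·29/142=259/142
M: M0=0, M1=259/142, M2=29/142, M3=-81/71, M4=0
seg 0: a=-1, c=M0/2=0, d=(M1−M0)/(6·2)=259/1704, b=Δ0−h0·(2M0+M1)/6=-449/213
seg 1: a=-4, c=M1/2=259/284, d=(M2−M1)/(6·2)=-115/852, b=Δ1−h1·(2M1+M2)/6=-121/426
seg 2: a=-2, c=M2/2=29/284, d=(M3−M2)/(6·2)=-191/1704, b=Δ2−h2·(2M2+M3)/6=743/426
seg 3: a=1, c=M3/2=-81/142, d=(M4−M3)/(6·3)=9/142, b=Δ3−h3·(2M3+M4)/6=172/213
t_q=3/2 → seg 0, τ=3/2; S=-1+-449/213·τ+0·τ²+259/1704·τ³=-16581/4544

  seg 0: a=-1 b=-449/213 c=0 d=259/1704
  seg 1: a=-4 b=-121/426 c=259/284 d=-115/852
  seg 2: a=-2 b=743/426 c=29/284 d=-191/1704
  seg 3: a=1 b=172/213 c=-81/142 d=9/142
S(3/2) = -16581/4544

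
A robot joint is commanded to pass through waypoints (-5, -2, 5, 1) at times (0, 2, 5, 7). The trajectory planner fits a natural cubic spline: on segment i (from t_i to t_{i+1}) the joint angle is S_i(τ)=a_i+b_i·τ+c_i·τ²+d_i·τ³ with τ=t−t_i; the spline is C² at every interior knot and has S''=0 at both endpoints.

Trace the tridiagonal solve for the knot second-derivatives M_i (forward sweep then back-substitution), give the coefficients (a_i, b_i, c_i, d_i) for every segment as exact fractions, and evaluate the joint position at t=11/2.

Δ: Δ0=3/2, Δ1=7/3, Δ2=-2
row 1: diag=10, rhs=5; c'=3/10, d'=1/2
row 2: denom=10−3·3/10=91/10; d'=(-26−3·1/2)/(91/10)=-275/91
back: M2=-275/91
back: M1=1/2−3/10·-275/91=128/91
M: M0=0, M1=128/91, M2=-275/91, M3=0
seg 0: a=-5, c=M0/2=0, d=(M1−M0)/(6·2)=32/273, b=Δ0−h0·(2M0+M1)/6=563/546
seg 1: a=-2, c=M1/2=64/91, d=(M2−M1)/(6·3)=-31/126, b=Δ1−h1·(2M1+M2)/6=1331/546
seg 2: a=5, c=M2/2=-275/182, d=(M3−M2)/(6·2)=275/1092, b=Δ2−h2·(2M2+M3)/6=4/273
t_q=11/2 → seg 2, τ=1/2; S=5+4/273·τ+-275/182·τ²+275/1092·τ³=1939/416

  seg 0: a=-5 b=563/546 c=0 d=32/273
  seg 1: a=-2 b=1331/546 c=64/91 d=-31/126
  seg 2: a=5 b=4/273 c=-275/182 d=275/1092
S(11/2) = 1939/416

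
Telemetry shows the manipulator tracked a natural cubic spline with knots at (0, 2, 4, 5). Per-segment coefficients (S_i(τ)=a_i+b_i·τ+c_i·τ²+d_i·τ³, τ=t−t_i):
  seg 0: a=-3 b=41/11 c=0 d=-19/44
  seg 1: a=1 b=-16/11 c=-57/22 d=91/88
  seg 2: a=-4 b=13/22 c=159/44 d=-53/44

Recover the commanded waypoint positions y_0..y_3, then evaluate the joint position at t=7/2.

y_0 = S_0(0) = a_0 = -3
y_1 = S_1(0) = a_1 = 1
y_2 = S_2(0) = a_2 = -4
y_3 = S_2(1) = -1
t_q=7/2 is in segment 1 (τ=3/2); S_1(τ)=-2479/704

y_0=-3 y_1=1 y_2=-4 y_3=-1
S(7/2) = -2479/704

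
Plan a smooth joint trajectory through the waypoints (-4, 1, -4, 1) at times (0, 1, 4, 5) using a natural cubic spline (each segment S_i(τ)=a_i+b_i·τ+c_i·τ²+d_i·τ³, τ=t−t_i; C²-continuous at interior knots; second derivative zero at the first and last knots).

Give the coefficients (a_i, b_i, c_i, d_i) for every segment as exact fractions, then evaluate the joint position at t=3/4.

Δ: Δ0=5, Δ1=-5/3, Δ2=5
row 1: diag=8, rhs=-40; c'=3/8, d'=-5
row 2: denom=8−3·3/8=55/8; d'=(40−3·-5)/(55/8)=8
back: M2=8
back: M1=-5−3/8·8=-8
M: M0=0, M1=-8, M2=8, M3=0
seg 0: a=-4, c=M0/2=0, d=(M1−M0)/(6·1)=-4/3, b=Δ0−h0·(2M0+M1)/6=19/3
seg 1: a=1, c=M1/2=-4, d=(M2−M1)/(6·3)=8/9, b=Δ1−h1·(2M1+M2)/6=7/3
seg 2: a=-4, c=M2/2=4, d=(M3−M2)/(6·1)=-4/3, b=Δ2−h2·(2M2+M3)/6=7/3
t_q=3/4 → seg 0, τ=3/4; S=-4+19/3·τ+0·τ²+-4/3·τ³=3/16

  seg 0: a=-4 b=19/3 c=0 d=-4/3
  seg 1: a=1 b=7/3 c=-4 d=8/9
  seg 2: a=-4 b=7/3 c=4 d=-4/3
S(3/4) = 3/16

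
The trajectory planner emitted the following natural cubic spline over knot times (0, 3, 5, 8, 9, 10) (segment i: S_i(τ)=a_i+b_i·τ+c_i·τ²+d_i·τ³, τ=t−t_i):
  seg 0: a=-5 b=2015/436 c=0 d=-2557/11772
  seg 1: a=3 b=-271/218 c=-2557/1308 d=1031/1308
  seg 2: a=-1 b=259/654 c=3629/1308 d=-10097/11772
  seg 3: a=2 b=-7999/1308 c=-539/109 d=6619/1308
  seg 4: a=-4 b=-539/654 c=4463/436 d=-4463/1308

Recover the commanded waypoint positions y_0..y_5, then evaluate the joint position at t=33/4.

y_0 = S_0(0) = a_0 = -5
y_1 = S_1(0) = a_1 = 3
y_2 = S_2(0) = a_2 = -1
y_3 = S_3(0) = a_3 = 2
y_4 = S_4(0) = a_4 = -4
y_5 = S_4(1) = 2
t_q=33/4 is in segment 3 (τ=1/4); S_3(τ)=6729/27904

y_0=-5 y_1=3 y_2=-1 y_3=2 y_4=-4 y_5=2
S(33/4) = 6729/27904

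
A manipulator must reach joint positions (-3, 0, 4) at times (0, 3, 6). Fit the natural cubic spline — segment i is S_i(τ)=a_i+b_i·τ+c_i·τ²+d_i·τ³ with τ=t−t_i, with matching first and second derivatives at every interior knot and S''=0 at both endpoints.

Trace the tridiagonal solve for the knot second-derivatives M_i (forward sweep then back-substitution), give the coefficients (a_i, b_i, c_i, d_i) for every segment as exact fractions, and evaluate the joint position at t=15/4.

  seg 0: a=-3 b=11/12 c=0 d=1/108
  seg 1: a=0 b=7/6 c=1/12 d=-1/108
S(15/4) = 235/256

Δ: Δ0=1, Δ1=4/3
row 1: diag=12, rhs=2; c'=1/4, d'=1/6
back: M1=1/6
M: M0=0, M1=1/6, M2=0
seg 0: a=-3, c=M0/2=0, d=(M1−M0)/(6·3)=1/108, b=Δ0−h0·(2M0+M1)/6=11/12
seg 1: a=0, c=M1/2=1/12, d=(M2−M1)/(6·3)=-1/108, b=Δ1−h1·(2M1+M2)/6=7/6
t_q=15/4 → seg 1, τ=3/4; S=0+7/6·τ+1/12·τ²+-1/108·τ³=235/256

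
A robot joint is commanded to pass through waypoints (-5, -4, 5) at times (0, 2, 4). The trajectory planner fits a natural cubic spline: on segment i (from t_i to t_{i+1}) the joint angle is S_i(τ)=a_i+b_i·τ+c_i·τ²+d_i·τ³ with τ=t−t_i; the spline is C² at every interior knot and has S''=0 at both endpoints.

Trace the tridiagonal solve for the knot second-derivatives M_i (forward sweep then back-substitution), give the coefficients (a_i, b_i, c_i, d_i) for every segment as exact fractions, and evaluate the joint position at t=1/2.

Δ: Δ0=1/2, Δ1=9/2
row 1: diag=8, rhs=24; c'=1/4, d'=3
back: M1=3
M: M0=0, M1=3, M2=0
seg 0: a=-5, c=M0/2=0, d=(M1−M0)/(6·2)=1/4, b=Δ0−h0·(2M0+M1)/6=-1/2
seg 1: a=-4, c=M1/2=3/2, d=(M2−M1)/(6·2)=-1/4, b=Δ1−h1·(2M1+M2)/6=5/2
t_q=1/2 → seg 0, τ=1/2; S=-5+-1/2·τ+0·τ²+1/4·τ³=-167/32

  seg 0: a=-5 b=-1/2 c=0 d=1/4
  seg 1: a=-4 b=5/2 c=3/2 d=-1/4
S(1/2) = -167/32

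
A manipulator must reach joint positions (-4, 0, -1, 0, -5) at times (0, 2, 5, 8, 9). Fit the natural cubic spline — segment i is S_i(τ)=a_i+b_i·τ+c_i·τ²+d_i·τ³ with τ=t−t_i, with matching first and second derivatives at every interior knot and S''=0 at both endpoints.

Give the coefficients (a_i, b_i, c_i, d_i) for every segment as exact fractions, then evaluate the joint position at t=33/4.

  seg 0: a=-4 b=355/133 c=0 d=-89/532
  seg 1: a=0 b=88/133 c=-267/266 d=1609/7182
  seg 2: a=-1 b=183/266 c=404/399 d=-2707/7182
  seg 3: a=0 b=-454/133 c=-633/266 d=211/266
S(33/4) = -2407/2432

Δ: Δ0=2, Δ1=-1/3, Δ2=1/3, Δ3=-5
row 1: diag=10, rhs=-14; c'=3/10, d'=-7/5
row 2: denom=12−3·3/10=111/10; d'=(4−3·-7/5)/(111/10)=82/111
row 3: denom=8−3·10/37=266/37; d'=(-32−3·82/111)/(266/37)=-633/133
back: M3=-633/133
back: M2=82/111−10/37·-633/133=808/399
back: M1=-7/5−3/10·808/399=-267/133
M: M0=0, M1=-267/133, M2=808/399, M3=-633/133, M4=0
seg 0: a=-4, c=M0/2=0, d=(M1−M0)/(6·2)=-89/532, b=Δ0−h0·(2M0+M1)/6=355/133
seg 1: a=0, c=M1/2=-267/266, d=(M2−M1)/(6·3)=1609/7182, b=Δ1−h1·(2M1+M2)/6=88/133
seg 2: a=-1, c=M2/2=404/399, d=(M3−M2)/(6·3)=-2707/7182, b=Δ2−h2·(2M2+M3)/6=183/266
seg 3: a=0, c=M3/2=-633/266, d=(M4−M3)/(6·1)=211/266, b=Δ3−h3·(2M3+M4)/6=-454/133
t_q=33/4 → seg 3, τ=1/4; S=0+-454/133·τ+-633/266·τ²+211/266·τ³=-2407/2432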